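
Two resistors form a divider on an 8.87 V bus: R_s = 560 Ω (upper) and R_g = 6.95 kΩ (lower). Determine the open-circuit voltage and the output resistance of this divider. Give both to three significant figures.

V_th is the open-circuit tap voltage: 8.87 × 6950/(560 + 6950) = 8.21 V.
With the supply zeroed, R_s and R_g appear in parallel from the tap: R_th = R_s‖R_g = (560 × 6950)/7510 = 518 Ω.

V_th = 8.21 V, R_th = 518 Ω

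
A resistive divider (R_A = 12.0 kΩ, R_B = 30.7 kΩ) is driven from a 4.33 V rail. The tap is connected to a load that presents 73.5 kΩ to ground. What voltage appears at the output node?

The load sits in parallel with R_B: R_B‖R_L = (30.7 × 73.5) / (30.7 + 73.5) = 21.65 kΩ.
V_out = 4.33 × 21.65 / (12.0 + 21.65) = 4.33 × 21.65/33.65 = 2.79 V.
(Unloaded it would have been 3.11 V.)

V_out ≈ 2.79 V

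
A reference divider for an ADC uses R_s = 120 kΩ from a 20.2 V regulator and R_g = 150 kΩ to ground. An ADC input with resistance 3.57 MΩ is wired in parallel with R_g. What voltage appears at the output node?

The load sits in parallel with R_g: R_g‖R_L = (150 × 3570) / (150 + 3570) = 144.0 kΩ.
V_out = 20.2 × 144.0 / (120 + 144.0) = 20.2 × 144.0/264.0 = 11.0 V.

V_out ≈ 11.0 V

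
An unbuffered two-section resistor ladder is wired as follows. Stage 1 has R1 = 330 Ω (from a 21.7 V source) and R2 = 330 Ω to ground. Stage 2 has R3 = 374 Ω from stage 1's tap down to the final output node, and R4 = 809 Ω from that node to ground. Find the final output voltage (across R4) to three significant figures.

Stage 2 presents R3+R4 = 1183 Ω as a load on stage 1's tap.
Stage 1's lower leg becomes R2‖(R3+R4) = 258.0 Ω, so V_mid = 21.7 × 258.0/588.0 = 9.522 V.
Stage 2 is itself unloaded: V_out = V_mid × R4/(R3+R4) = 9.522 × 809/1183 = 6.51 V.

V_out ≈ 6.51 V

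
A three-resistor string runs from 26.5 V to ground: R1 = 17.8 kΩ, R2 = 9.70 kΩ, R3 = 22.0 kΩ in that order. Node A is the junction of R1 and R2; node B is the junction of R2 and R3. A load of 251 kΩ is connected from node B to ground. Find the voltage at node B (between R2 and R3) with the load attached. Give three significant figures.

V ≈ 11.2 V

At node B, R3 is in parallel with the load: R3‖R_L = 20.23 kΩ.
Below node A the resistance is R2 + (R3‖R_L) = 29.93 kΩ, so V_A = 26.5 × 29.93/47.73 = 16.62 V.
Then V_B = V_A × (R3‖R_L)/(R2 + R3‖R_L) = 16.62 × 20.23/29.93 = 11.2 V.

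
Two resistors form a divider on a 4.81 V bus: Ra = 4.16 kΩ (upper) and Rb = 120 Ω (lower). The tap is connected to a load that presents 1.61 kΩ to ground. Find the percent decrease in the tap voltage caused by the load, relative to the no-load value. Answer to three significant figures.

6.76 %

The divider's output (Thévenin) resistance is Ra‖Rb = 116.6 Ω.
Fractional drop under load = R_th/(R_th + R_L) = 116.6 / (116.6 + 1610) = 0.06755.
So the output falls by 6.76 %.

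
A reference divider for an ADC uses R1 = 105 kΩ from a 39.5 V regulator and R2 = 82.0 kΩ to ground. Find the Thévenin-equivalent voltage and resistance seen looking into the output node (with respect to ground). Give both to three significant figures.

V_th is the open-circuit tap voltage: 39.5 × 82.0/(105 + 82.0) = 17.3 V.
With the supply zeroed, R1 and R2 appear in parallel from the tap: R_th = R1‖R2 = (105 × 82.0)/187.0 = 46.0 kΩ.

V_th = 17.3 V, R_th = 46.0 kΩ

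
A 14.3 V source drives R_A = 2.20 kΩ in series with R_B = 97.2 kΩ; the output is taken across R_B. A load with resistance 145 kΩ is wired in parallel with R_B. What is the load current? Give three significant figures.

R_B‖R_L = 58.19 kΩ; V_out = 14.3 × 58.19/60.39 = 13.78 V.
I_L = V_out / R_L = 13.78 / 145 kΩ = 0.0950 mA.

I_L ≈ 0.0950 mA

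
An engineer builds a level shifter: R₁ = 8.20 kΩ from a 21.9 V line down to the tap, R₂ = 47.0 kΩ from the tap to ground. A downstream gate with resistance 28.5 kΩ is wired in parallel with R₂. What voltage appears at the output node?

The load sits in parallel with R₂: R₂‖R_L = (47.0 × 28.5) / (47.0 + 28.5) = 17.74 kΩ.
V_out = 21.9 × 17.74 / (8.20 + 17.74) = 21.9 × 17.74/25.94 = 15.0 V.

V_out ≈ 15.0 V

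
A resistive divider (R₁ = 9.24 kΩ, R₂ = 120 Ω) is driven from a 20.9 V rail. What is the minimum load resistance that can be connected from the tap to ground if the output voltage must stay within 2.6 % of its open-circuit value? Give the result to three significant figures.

R_L(min) ≈ 4.44 kΩ

Output resistance R_th = R₁‖R₂ = (9240 × 120)/9360 = 118.5 Ω.
The fractional drop is R_th/(R_th + R_L); requiring this ≤ 0.0260 gives R_L ≥ R_th(1/0.0260 − 1) = 118.5 × 37.46 = 4.44 kΩ.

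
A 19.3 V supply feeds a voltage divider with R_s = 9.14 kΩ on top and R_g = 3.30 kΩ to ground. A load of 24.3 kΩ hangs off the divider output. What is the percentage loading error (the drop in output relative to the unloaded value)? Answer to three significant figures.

9.07 %

The divider's output (Thévenin) resistance is R_s‖R_g = 2.425 kΩ.
Fractional drop under load = R_th/(R_th + R_L) = 2.425 / (2.425 + 24.3) = 0.09073.
So the output falls by 9.07 %.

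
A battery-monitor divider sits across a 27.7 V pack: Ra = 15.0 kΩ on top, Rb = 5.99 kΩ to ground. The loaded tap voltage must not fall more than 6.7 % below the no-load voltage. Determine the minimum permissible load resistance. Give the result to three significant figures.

Output resistance R_th = Ra‖Rb = (15.0 × 5.99)/20.99 = 4.281 kΩ.
The fractional drop is R_th/(R_th + R_L); requiring this ≤ 0.0670 gives R_L ≥ R_th(1/0.0670 − 1) = 4.281 × 13.93 = 59.6 kΩ.

R_L(min) ≈ 59.6 kΩ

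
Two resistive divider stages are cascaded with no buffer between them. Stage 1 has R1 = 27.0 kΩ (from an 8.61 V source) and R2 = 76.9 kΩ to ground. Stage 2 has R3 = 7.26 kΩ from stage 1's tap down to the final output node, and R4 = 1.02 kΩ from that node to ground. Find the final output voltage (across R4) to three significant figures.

V_out ≈ 0.230 V

Stage 2 presents R3+R4 = 8.280 kΩ as a load on stage 1's tap.
Stage 1's lower leg becomes R2‖(R3+R4) = 7.475 kΩ, so V_mid = 8.61 × 7.475/34.48 = 1.867 V.
Stage 2 is itself unloaded: V_out = V_mid × R4/(R3+R4) = 1.867 × 1.02/8.280 = 0.230 V.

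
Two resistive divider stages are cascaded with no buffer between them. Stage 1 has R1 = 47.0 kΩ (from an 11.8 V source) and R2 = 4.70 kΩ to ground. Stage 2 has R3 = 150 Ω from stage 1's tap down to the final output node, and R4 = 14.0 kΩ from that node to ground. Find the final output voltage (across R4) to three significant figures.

Stage 2 presents R3+R4 = 14150 Ω as a load on stage 1's tap.
Stage 1's lower leg becomes R2‖(R3+R4) = 3528 Ω, so V_mid = 11.8 × 3528/50530 = 0.8239 V.
Stage 2 is itself unloaded: V_out = V_mid × R4/(R3+R4) = 0.8239 × 14000/14150 = 0.815 V.

V_out ≈ 0.815 V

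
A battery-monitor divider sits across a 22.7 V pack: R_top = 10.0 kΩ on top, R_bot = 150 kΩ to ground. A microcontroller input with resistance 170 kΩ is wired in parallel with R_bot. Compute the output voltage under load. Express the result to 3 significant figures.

V_out ≈ 20.2 V

The load sits in parallel with R_bot: R_bot‖R_L = (150 × 170) / (150 + 170) = 79.69 kΩ.
V_out = 22.7 × 79.69 / (10.0 + 79.69) = 22.7 × 79.69/89.69 = 20.2 V.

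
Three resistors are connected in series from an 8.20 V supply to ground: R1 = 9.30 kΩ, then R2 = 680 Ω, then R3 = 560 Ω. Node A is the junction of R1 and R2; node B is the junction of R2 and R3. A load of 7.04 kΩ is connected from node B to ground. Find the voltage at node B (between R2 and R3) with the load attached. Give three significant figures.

At node B, R3 is in parallel with the load: R3‖R_L = 518.7 Ω.
Below node A the resistance is R2 + (R3‖R_L) = 1199 Ω, so V_A = 8.20 × 1199/10500 = 0.9363 V.
Then V_B = V_A × (R3‖R_L)/(R2 + R3‖R_L) = 0.9363 × 518.7/1199 = 0.405 V.

V ≈ 0.405 V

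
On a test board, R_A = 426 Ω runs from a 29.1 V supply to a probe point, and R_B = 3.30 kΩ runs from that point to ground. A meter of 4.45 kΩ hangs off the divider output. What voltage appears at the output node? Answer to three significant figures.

V_out ≈ 23.8 V

The load sits in parallel with R_B: R_B‖R_L = (3300 × 4450) / (3300 + 4450) = 1895 Ω.
V_out = 29.1 × 1895 / (426 + 1895) = 29.1 × 1895/2321 = 23.8 V.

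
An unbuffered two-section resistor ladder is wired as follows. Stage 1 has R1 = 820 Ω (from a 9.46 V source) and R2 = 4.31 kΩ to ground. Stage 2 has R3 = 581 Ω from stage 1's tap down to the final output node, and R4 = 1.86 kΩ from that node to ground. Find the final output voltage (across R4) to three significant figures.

V_out ≈ 4.72 V

Stage 2 presents R3+R4 = 2441 Ω as a load on stage 1's tap.
Stage 1's lower leg becomes R2‖(R3+R4) = 1558 Ω, so V_mid = 9.46 × 1558/2378 = 6.198 V.
Stage 2 is itself unloaded: V_out = V_mid × R4/(R3+R4) = 6.198 × 1860/2441 = 4.72 V.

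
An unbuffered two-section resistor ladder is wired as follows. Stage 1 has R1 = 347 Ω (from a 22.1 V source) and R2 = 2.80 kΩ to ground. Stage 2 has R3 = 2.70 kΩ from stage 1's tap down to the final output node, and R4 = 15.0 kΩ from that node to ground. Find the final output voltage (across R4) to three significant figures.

V_out ≈ 16.4 V

Stage 2 presents R3+R4 = 17700 Ω as a load on stage 1's tap.
Stage 1's lower leg becomes R2‖(R3+R4) = 2418 Ω, so V_mid = 22.1 × 2418/2765 = 19.33 V.
Stage 2 is itself unloaded: V_out = V_mid × R4/(R3+R4) = 19.33 × 15000/17700 = 16.4 V.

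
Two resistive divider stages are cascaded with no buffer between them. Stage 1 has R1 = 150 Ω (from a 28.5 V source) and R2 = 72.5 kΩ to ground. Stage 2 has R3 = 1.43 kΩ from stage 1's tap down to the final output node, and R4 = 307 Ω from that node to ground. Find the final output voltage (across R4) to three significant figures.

V_out ≈ 4.63 V

Stage 2 presents R3+R4 = 1737 Ω as a load on stage 1's tap.
Stage 1's lower leg becomes R2‖(R3+R4) = 1696 Ω, so V_mid = 28.5 × 1696/1846 = 26.18 V.
Stage 2 is itself unloaded: V_out = V_mid × R4/(R3+R4) = 26.18 × 307/1737 = 4.63 V.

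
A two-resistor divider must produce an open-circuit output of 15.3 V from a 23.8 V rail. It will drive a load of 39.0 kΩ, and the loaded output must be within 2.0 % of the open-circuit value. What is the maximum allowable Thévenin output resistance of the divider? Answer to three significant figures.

Loading drop = R_th/(R_th + R_L) ≤ 0.0200, so R_th ≤ R_L · ε/(1−ε) = 39.0 kΩ × 0.0200/0.9800 = 796 Ω.
(Any R1, R2 with R2/(R1+R2) = 0.643 and R1‖R2 ≤ 796 Ω will meet the spec.)

R_th ≤ 796 Ω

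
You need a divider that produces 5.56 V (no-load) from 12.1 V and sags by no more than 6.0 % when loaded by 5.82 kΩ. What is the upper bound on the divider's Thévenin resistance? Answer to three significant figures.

R_th ≤ 371 Ω

Loading drop = R_th/(R_th + R_L) ≤ 0.0600, so R_th ≤ R_L · ε/(1−ε) = 5.82 kΩ × 0.0600/0.9400 = 371 Ω.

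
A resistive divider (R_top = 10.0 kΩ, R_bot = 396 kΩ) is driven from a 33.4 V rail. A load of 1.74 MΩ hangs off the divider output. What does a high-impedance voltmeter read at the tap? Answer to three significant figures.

The load sits in parallel with R_bot: R_bot‖R_L = (396 × 1740) / (396 + 1740) = 322.6 kΩ.
V_out = 33.4 × 322.6 / (10.0 + 322.6) = 33.4 × 322.6/332.6 = 32.4 V.

V_out ≈ 32.4 V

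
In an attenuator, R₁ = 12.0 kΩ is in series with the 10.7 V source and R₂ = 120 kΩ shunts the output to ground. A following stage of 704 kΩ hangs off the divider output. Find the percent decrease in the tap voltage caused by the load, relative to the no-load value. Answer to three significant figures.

The divider's output (Thévenin) resistance is R₁‖R₂ = 10.91 kΩ.
Fractional drop under load = R_th/(R_th + R_L) = 10.91 / (10.91 + 704) = 0.01526.
So the output falls by 1.53 %.

1.53 %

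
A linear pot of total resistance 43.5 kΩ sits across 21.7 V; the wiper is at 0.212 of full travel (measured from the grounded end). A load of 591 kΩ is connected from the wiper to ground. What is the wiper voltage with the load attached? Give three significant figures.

The wiper splits the pot into (1−α)R = 34.28 kΩ above and αR = 9.222 kΩ below.
Lower section ‖ load = 9.080 kΩ.
V_wiper = 21.7 × 9.080/(34.28 + 9.080) = 4.54 V.

V ≈ 4.54 V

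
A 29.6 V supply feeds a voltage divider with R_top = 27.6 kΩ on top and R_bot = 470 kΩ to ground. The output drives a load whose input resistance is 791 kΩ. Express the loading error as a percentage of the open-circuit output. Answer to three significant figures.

The divider's output (Thévenin) resistance is R_top‖R_bot = 26.07 kΩ.
Fractional drop under load = R_th/(R_th + R_L) = 26.07 / (26.07 + 791) = 0.03191.
So the output falls by 3.19 %.

3.19 %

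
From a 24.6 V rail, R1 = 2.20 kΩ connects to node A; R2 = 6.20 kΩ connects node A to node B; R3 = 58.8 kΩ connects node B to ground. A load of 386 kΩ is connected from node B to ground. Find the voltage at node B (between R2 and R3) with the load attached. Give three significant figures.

At node B, R3 is in parallel with the load: R3‖R_L = 51.03 kΩ.
Below node A the resistance is R2 + (R3‖R_L) = 57.23 kΩ, so V_A = 24.6 × 57.23/59.43 = 23.69 V.
Then V_B = V_A × (R3‖R_L)/(R2 + R3‖R_L) = 23.69 × 51.03/57.23 = 21.1 V.

V ≈ 21.1 V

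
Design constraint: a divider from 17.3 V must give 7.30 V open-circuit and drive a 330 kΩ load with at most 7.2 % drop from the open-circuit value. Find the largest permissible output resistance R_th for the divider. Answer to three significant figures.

Loading drop = R_th/(R_th + R_L) ≤ 0.0720, so R_th ≤ R_L · ε/(1−ε) = 330 kΩ × 0.0720/0.9280 = 25.6 kΩ.
(Any R1, R2 with R2/(R1+R2) = 0.422 and R1‖R2 ≤ 25.6 kΩ will meet the spec.)

R_th ≤ 25.6 kΩ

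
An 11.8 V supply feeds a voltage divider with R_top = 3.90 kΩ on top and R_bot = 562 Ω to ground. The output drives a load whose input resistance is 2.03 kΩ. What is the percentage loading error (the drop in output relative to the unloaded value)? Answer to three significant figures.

The divider's output (Thévenin) resistance is R_top‖R_bot = 491.2 Ω.
Fractional drop under load = R_th/(R_th + R_L) = 491.2 / (491.2 + 2030) = 0.1948.
So the output falls by 19.5 %.

19.5 %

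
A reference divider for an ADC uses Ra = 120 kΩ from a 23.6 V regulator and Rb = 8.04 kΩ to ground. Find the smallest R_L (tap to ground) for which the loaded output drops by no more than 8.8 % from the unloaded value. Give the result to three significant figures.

R_L(min) ≈ 78.1 kΩ

Output resistance R_th = Ra‖Rb = (120 × 8.04)/128.0 = 7.535 kΩ.
The fractional drop is R_th/(R_th + R_L); requiring this ≤ 0.0880 gives R_L ≥ R_th(1/0.0880 − 1) = 7.535 × 10.36 = 78.1 kΩ.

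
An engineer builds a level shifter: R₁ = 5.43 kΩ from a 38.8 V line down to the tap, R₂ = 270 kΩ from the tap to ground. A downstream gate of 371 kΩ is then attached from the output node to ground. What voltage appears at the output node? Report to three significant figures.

The load sits in parallel with R₂: R₂‖R_L = (270 × 371) / (270 + 371) = 156.3 kΩ.
V_out = 38.8 × 156.3 / (5.43 + 156.3) = 38.8 × 156.3/161.7 = 37.5 V.
(Unloaded it would have been 38.0 V.)

V_out ≈ 37.5 V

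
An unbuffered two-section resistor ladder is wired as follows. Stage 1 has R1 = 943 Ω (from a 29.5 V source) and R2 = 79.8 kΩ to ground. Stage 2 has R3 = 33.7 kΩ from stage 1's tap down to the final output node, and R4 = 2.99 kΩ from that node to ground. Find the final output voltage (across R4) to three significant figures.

Stage 2 presents R3+R4 = 36690 Ω as a load on stage 1's tap.
Stage 1's lower leg becomes R2‖(R3+R4) = 25130 Ω, so V_mid = 29.5 × 25130/26080 = 28.43 V.
Stage 2 is itself unloaded: V_out = V_mid × R4/(R3+R4) = 28.43 × 2990/36690 = 2.32 V.

V_out ≈ 2.32 V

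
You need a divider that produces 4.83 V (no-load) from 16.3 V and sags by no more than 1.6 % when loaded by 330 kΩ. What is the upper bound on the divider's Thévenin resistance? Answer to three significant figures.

Loading drop = R_th/(R_th + R_L) ≤ 0.0160, so R_th ≤ R_L · ε/(1−ε) = 330 kΩ × 0.0160/0.9840 = 5.37 kΩ.

R_th ≤ 5.37 kΩ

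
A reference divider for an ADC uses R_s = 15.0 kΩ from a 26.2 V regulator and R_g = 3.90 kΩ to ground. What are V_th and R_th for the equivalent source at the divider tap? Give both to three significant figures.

V_th = 5.41 V, R_th = 3.10 kΩ

V_th is the open-circuit tap voltage: 26.2 × 3.90/(15.0 + 3.90) = 5.41 V.
With the supply zeroed, R_s and R_g appear in parallel from the tap: R_th = R_s‖R_g = (15.0 × 3.90)/18.90 = 3.10 kΩ.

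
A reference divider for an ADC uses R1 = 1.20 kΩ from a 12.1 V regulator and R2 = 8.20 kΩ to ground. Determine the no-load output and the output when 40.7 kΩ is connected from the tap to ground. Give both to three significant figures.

Open-circuit: V = 12.1 × 8.20/(1.20 + 8.20) = 10.6 V.
With the load, R2 becomes R2‖R_L = 6.825 kΩ, so V = 12.1 × 6.825/8.025 = 10.3 V.

Unloaded: 10.6 V; loaded: 10.3 V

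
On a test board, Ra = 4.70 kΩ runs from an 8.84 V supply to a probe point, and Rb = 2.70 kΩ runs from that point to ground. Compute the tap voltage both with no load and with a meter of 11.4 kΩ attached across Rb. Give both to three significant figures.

Open-circuit: V = 8.84 × 2.70/(4.70 + 2.70) = 3.23 V.
With the load, Rb becomes Rb‖R_L = 2.183 kΩ, so V = 8.84 × 2.183/6.883 = 2.80 V.

Unloaded: 3.23 V; loaded: 2.80 V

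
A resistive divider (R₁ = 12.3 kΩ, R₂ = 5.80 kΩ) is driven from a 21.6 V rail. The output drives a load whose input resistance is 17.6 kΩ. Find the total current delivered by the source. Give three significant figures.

I ≈ 1.30 mA

R₂‖R_L = 4.362 kΩ, so the source sees R₁ + R₂‖R_L = 16.66 kΩ.
I = 21.6 V / 16.66 kΩ = 1.30 mA.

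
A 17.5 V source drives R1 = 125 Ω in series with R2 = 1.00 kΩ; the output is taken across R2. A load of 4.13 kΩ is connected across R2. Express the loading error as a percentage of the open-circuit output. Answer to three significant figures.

The divider's output (Thévenin) resistance is R1‖R2 = 111.1 Ω.
Fractional drop under load = R_th/(R_th + R_L) = 111.1 / (111.1 + 4130) = 0.02620.
So the output falls by 2.62 %.

2.62 %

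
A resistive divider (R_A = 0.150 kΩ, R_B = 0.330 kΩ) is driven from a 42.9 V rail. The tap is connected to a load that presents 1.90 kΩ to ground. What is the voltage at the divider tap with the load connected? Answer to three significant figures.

The load sits in parallel with R_B: R_B‖R_L = (330 × 1900) / (330 + 1900) = 281.2 Ω.
V_out = 42.9 × 281.2 / (150 + 281.2) = 42.9 × 281.2/431.2 = 28.0 V.
(Unloaded it would have been 29.5 V.)

V_out ≈ 28.0 V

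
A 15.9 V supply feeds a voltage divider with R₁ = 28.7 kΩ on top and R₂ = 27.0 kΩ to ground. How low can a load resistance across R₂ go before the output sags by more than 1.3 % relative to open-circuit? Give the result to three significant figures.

Output resistance R_th = R₁‖R₂ = (28.7 × 27.0)/55.70 = 13.91 kΩ.
The fractional drop is R_th/(R_th + R_L); requiring this ≤ 0.0130 gives R_L ≥ R_th(1/0.0130 − 1) = 13.91 × 75.92 = 1.06 MΩ.

R_L(min) ≈ 1.06 MΩ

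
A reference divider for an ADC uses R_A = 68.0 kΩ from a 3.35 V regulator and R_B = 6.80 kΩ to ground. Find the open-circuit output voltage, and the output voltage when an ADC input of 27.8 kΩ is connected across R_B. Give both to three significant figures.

Unloaded: 0.305 V; loaded: 0.249 V

Open-circuit: V = 3.35 × 6.80/(68.0 + 6.80) = 0.305 V.
With the load, R_B becomes R_B‖R_L = 5.464 kΩ, so V = 3.35 × 5.464/73.46 = 0.249 V.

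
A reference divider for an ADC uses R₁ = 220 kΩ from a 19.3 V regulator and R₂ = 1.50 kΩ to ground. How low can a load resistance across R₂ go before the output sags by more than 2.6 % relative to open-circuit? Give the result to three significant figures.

Output resistance R_th = R₁‖R₂ = (220 × 1.50)/221.5 = 1.490 kΩ.
The fractional drop is R_th/(R_th + R_L); requiring this ≤ 0.0260 gives R_L ≥ R_th(1/0.0260 − 1) = 1.490 × 37.46 = 55.8 kΩ.

R_L(min) ≈ 55.8 kΩ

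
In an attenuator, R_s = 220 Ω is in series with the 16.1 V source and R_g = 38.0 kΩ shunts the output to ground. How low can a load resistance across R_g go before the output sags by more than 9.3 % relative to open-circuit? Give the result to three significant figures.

Output resistance R_th = R_s‖R_g = (220 × 38000)/38220 = 218.7 Ω.
The fractional drop is R_th/(R_th + R_L); requiring this ≤ 0.0930 gives R_L ≥ R_th(1/0.0930 − 1) = 218.7 × 9.753 = 2.13 kΩ.

R_L(min) ≈ 2.13 kΩ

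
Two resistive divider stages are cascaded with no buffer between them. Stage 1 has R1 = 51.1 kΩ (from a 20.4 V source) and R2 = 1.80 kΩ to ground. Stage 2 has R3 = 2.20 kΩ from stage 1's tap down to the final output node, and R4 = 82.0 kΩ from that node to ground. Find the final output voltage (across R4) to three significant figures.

V_out ≈ 0.662 V

Stage 2 presents R3+R4 = 84.20 kΩ as a load on stage 1's tap.
Stage 1's lower leg becomes R2‖(R3+R4) = 1.762 kΩ, so V_mid = 20.4 × 1.762/52.86 = 0.6801 V.
Stage 2 is itself unloaded: V_out = V_mid × R4/(R3+R4) = 0.6801 × 82.0/84.20 = 0.662 V.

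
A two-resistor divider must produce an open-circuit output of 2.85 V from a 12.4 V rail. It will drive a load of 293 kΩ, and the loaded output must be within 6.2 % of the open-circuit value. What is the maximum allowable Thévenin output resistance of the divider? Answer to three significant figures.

Loading drop = R_th/(R_th + R_L) ≤ 0.0620, so R_th ≤ R_L · ε/(1−ε) = 293 kΩ × 0.0620/0.9380 = 19.4 kΩ.
(Any R1, R2 with R2/(R1+R2) = 0.230 and R1‖R2 ≤ 19.4 kΩ will meet the spec.)

R_th ≤ 19.4 kΩ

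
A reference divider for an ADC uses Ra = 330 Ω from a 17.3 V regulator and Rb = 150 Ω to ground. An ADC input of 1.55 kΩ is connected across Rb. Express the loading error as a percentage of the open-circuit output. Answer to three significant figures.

The divider's output (Thévenin) resistance is Ra‖Rb = 103.1 Ω.
Fractional drop under load = R_th/(R_th + R_L) = 103.1 / (103.1 + 1550) = 0.06238.
So the output falls by 6.24 %.

6.24 %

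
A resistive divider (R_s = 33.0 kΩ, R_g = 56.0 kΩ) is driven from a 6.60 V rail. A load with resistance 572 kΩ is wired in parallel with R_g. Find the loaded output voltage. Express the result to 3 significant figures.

V_out ≈ 4.01 V

The load sits in parallel with R_g: R_g‖R_L = (56.0 × 572) / (56.0 + 572) = 51.01 kΩ.
V_out = 6.60 × 51.01 / (33.0 + 51.01) = 6.60 × 51.01/84.01 = 4.01 V.
(Unloaded it would have been 4.15 V.)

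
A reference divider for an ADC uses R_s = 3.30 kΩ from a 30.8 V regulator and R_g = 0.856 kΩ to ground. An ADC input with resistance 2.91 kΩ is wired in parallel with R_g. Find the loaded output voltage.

The load sits in parallel with R_g: R_g‖R_L = (856 × 2910) / (856 + 2910) = 661.4 Ω.
V_out = 30.8 × 661.4 / (3300 + 661.4) = 30.8 × 661.4/3961 = 5.14 V.
(Unloaded it would have been 6.34 V.)

V_out ≈ 5.14 V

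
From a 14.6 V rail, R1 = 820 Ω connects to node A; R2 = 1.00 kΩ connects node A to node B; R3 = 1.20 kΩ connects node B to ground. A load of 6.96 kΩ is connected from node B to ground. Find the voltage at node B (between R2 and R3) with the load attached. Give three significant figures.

V ≈ 5.26 V

At node B, R3 is in parallel with the load: R3‖R_L = 1024 Ω.
Below node A the resistance is R2 + (R3‖R_L) = 2024 Ω, so V_A = 14.6 × 2024/2844 = 10.39 V.
Then V_B = V_A × (R3‖R_L)/(R2 + R3‖R_L) = 10.39 × 1024/2024 = 5.26 V.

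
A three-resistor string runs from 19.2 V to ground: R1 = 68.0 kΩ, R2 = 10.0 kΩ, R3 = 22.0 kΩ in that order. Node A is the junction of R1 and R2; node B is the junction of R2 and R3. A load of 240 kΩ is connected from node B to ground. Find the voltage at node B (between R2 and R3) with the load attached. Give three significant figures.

V ≈ 3.94 V

At node B, R3 is in parallel with the load: R3‖R_L = 20.15 kΩ.
Below node A the resistance is R2 + (R3‖R_L) = 30.15 kΩ, so V_A = 19.2 × 30.15/98.15 = 5.898 V.
Then V_B = V_A × (R3‖R_L)/(R2 + R3‖R_L) = 5.898 × 20.15/30.15 = 3.94 V.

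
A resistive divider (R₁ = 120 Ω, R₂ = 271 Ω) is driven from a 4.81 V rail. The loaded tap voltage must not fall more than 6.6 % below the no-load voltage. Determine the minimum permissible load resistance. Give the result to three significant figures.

Output resistance R_th = R₁‖R₂ = (120 × 271)/391.0 = 83.17 Ω.
The fractional drop is R_th/(R_th + R_L); requiring this ≤ 0.0660 gives R_L ≥ R_th(1/0.0660 − 1) = 83.17 × 14.15 = 1.18 kΩ.

R_L(min) ≈ 1.18 kΩ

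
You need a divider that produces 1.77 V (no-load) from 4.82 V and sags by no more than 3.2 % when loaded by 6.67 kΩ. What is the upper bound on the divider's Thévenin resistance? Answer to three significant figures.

Loading drop = R_th/(R_th + R_L) ≤ 0.0320, so R_th ≤ R_L · ε/(1−ε) = 6.67 kΩ × 0.0320/0.9680 = 220 Ω.
(Any R1, R2 with R2/(R1+R2) = 0.367 and R1‖R2 ≤ 220 Ω will meet the spec.)

R_th ≤ 220 Ω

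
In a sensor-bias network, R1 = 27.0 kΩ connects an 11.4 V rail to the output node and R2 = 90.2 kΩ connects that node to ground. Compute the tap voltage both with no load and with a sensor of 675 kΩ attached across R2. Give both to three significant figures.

Open-circuit: V = 11.4 × 90.2/(27.0 + 90.2) = 8.77 V.
With the load, R2 becomes R2‖R_L = 79.57 kΩ, so V = 11.4 × 79.57/106.6 = 8.51 V.

Unloaded: 8.77 V; loaded: 8.51 V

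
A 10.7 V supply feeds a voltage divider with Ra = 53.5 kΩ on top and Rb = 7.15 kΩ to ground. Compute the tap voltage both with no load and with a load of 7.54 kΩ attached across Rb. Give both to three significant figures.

Unloaded: 1.26 V; loaded: 0.687 V

Open-circuit: V = 10.7 × 7.15/(53.5 + 7.15) = 1.26 V.
With the load, Rb becomes Rb‖R_L = 3.670 kΩ, so V = 10.7 × 3.670/57.17 = 0.687 V.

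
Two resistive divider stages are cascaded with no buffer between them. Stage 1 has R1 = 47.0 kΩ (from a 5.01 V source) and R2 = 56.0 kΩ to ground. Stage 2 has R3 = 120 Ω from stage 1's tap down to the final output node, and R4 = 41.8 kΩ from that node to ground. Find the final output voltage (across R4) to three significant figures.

Stage 2 presents R3+R4 = 41920 Ω as a load on stage 1's tap.
Stage 1's lower leg becomes R2‖(R3+R4) = 23970 Ω, so V_mid = 5.01 × 23970/70970 = 1.692 V.
Stage 2 is itself unloaded: V_out = V_mid × R4/(R3+R4) = 1.692 × 41800/41920 = 1.69 V.

V_out ≈ 1.69 V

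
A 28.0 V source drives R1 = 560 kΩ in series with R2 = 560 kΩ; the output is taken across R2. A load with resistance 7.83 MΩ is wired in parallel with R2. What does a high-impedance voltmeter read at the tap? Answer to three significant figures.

V_out ≈ 13.5 V

The load sits in parallel with R2: R2‖R_L = (560 × 7830) / (560 + 7830) = 522.6 kΩ.
V_out = 28.0 × 522.6 / (560 + 522.6) = 28.0 × 522.6/1083 = 13.5 V.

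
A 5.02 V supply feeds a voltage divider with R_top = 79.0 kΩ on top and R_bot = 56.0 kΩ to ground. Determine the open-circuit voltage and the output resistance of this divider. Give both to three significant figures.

V_th is the open-circuit tap voltage: 5.02 × 56.0/(79.0 + 56.0) = 2.08 V.
With the supply zeroed, R_top and R_bot appear in parallel from the tap: R_th = R_top‖R_bot = (79.0 × 56.0)/135.0 = 32.8 kΩ.

V_th = 2.08 V, R_th = 32.8 kΩ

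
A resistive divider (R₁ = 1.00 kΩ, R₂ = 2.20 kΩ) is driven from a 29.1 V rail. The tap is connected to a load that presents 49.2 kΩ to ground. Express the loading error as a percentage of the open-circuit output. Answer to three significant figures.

1.38 %

The divider's output (Thévenin) resistance is R₁‖R₂ = 0.6875 kΩ.
Fractional drop under load = R_th/(R_th + R_L) = 0.6875 / (0.6875 + 49.2) = 0.01378.
So the output falls by 1.38 %.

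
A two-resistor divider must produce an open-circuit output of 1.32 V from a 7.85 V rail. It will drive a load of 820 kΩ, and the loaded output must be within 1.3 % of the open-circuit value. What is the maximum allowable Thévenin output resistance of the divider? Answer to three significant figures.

R_th ≤ 10.8 kΩ

Loading drop = R_th/(R_th + R_L) ≤ 0.0130, so R_th ≤ R_L · ε/(1−ε) = 820 kΩ × 0.0130/0.9870 = 10.8 kΩ.
(Any R1, R2 with R2/(R1+R2) = 0.168 and R1‖R2 ≤ 10.8 kΩ will meet the spec.)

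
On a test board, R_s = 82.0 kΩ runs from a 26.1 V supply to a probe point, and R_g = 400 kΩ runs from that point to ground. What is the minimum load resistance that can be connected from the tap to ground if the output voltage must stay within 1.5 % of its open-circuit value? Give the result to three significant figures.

Output resistance R_th = R_s‖R_g = (82.0 × 400)/482.0 = 68.05 kΩ.
The fractional drop is R_th/(R_th + R_L); requiring this ≤ 0.0150 gives R_L ≥ R_th(1/0.0150 − 1) = 68.05 × 65.67 = 4.47 MΩ.

R_L(min) ≈ 4.47 MΩ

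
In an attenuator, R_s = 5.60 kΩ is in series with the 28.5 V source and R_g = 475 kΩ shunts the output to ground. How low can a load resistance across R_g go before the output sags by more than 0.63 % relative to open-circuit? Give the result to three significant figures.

Output resistance R_th = R_s‖R_g = (5.60 × 475)/480.6 = 5.535 kΩ.
The fractional drop is R_th/(R_th + R_L); requiring this ≤ 0.00630 gives R_L ≥ R_th(1/0.00630 − 1) = 5.535 × 157.7 = 873 kΩ.

R_L(min) ≈ 873 kΩ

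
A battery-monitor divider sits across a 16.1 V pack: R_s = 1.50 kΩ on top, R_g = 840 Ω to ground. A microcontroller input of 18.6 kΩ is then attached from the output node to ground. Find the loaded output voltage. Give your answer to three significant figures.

The load sits in parallel with R_g: R_g‖R_L = (840 × 18600) / (840 + 18600) = 803.7 Ω.
V_out = 16.1 × 803.7 / (1500 + 803.7) = 16.1 × 803.7/2304 = 5.62 V.

V_out ≈ 5.62 V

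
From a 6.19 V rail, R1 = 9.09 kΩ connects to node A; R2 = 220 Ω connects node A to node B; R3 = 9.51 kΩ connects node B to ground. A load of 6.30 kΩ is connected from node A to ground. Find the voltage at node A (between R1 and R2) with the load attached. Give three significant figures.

Below node A the series string R2+R3 = 9730 Ω sits in parallel with the 6300 Ω load: 3824 Ω.
V_A = 6.19 × 3824/(9090 + 3824) = 1.83 V.

V ≈ 1.83 V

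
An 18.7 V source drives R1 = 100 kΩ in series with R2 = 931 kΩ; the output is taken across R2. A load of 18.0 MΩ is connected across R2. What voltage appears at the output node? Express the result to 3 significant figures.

The load sits in parallel with R2: R2‖R_L = (931 × 18000) / (931 + 18000) = 885.2 kΩ.
V_out = 18.7 × 885.2 / (100 + 885.2) = 18.7 × 885.2/985.2 = 16.8 V.

V_out ≈ 16.8 V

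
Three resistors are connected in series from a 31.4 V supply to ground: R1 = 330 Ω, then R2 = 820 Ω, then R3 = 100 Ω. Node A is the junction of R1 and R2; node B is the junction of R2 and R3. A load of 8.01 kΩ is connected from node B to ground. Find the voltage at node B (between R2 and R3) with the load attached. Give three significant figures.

V ≈ 2.48 V

At node B, R3 is in parallel with the load: R3‖R_L = 98.77 Ω.
Below node A the resistance is R2 + (R3‖R_L) = 918.8 Ω, so V_A = 31.4 × 918.8/1249 = 23.10 V.
Then V_B = V_A × (R3‖R_L)/(R2 + R3‖R_L) = 23.10 × 98.77/918.8 = 2.48 V.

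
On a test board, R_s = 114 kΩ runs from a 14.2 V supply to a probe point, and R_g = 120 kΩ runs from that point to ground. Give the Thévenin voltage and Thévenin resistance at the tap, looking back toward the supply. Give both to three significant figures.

V_th = 7.28 V, R_th = 58.5 kΩ

V_th is the open-circuit tap voltage: 14.2 × 120/(114 + 120) = 7.28 V.
With the supply zeroed, R_s and R_g appear in parallel from the tap: R_th = R_s‖R_g = (114 × 120)/234.0 = 58.5 kΩ.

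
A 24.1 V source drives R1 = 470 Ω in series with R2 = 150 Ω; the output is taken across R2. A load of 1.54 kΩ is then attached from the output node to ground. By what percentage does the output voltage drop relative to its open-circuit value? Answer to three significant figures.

The divider's output (Thévenin) resistance is R1‖R2 = 113.7 Ω.
Fractional drop under load = R_th/(R_th + R_L) = 113.7 / (113.7 + 1540) = 0.06876.
So the output falls by 6.88 %.

6.88 %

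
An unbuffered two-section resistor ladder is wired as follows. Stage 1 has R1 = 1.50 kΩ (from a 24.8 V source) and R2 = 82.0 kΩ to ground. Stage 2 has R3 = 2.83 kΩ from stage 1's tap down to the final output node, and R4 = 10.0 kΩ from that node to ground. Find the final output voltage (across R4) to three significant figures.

Stage 2 presents R3+R4 = 12.83 kΩ as a load on stage 1's tap.
Stage 1's lower leg becomes R2‖(R3+R4) = 11.09 kΩ, so V_mid = 24.8 × 11.09/12.59 = 21.85 V.
Stage 2 is itself unloaded: V_out = V_mid × R4/(R3+R4) = 21.85 × 10.0/12.83 = 17.0 V.

V_out ≈ 17.0 V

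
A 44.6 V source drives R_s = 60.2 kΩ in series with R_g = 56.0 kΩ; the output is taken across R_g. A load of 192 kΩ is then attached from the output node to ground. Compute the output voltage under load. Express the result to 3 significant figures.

The load sits in parallel with R_g: R_g‖R_L = (56.0 × 192) / (56.0 + 192) = 43.35 kΩ.
V_out = 44.6 × 43.35 / (60.2 + 43.35) = 44.6 × 43.35/103.6 = 18.7 V.

V_out ≈ 18.7 V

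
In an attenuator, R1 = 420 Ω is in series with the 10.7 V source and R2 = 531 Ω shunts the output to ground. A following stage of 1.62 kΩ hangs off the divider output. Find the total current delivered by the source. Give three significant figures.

R2‖R_L = 399.9 Ω, so the source sees R1 + R2‖R_L = 819.9 Ω.
I = 10.7 V / 819.9 Ω = 13.1 mA.

I ≈ 13.1 mA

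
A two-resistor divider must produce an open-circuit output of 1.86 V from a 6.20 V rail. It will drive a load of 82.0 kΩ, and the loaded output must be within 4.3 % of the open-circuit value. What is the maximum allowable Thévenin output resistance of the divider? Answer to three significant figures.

Loading drop = R_th/(R_th + R_L) ≤ 0.0430, so R_th ≤ R_L · ε/(1−ε) = 82.0 kΩ × 0.0430/0.9570 = 3.68 kΩ.

R_th ≤ 3.68 kΩ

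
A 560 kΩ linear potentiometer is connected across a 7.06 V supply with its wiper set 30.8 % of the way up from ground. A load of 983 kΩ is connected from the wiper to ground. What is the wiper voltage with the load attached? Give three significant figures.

The wiper splits the pot into (1−α)R = 387.5 kΩ above and αR = 172.5 kΩ below.
Lower section ‖ load = 146.7 kΩ.
V_wiper = 7.06 × 146.7/(387.5 + 146.7) = 1.94 V.

V ≈ 1.94 V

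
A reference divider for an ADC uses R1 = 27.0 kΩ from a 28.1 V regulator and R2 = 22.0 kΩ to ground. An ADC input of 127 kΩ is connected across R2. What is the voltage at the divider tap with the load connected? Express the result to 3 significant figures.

V_out ≈ 11.5 V

The load sits in parallel with R2: R2‖R_L = (22.0 × 127) / (22.0 + 127) = 18.75 kΩ.
V_out = 28.1 × 18.75 / (27.0 + 18.75) = 28.1 × 18.75/45.75 = 11.5 V.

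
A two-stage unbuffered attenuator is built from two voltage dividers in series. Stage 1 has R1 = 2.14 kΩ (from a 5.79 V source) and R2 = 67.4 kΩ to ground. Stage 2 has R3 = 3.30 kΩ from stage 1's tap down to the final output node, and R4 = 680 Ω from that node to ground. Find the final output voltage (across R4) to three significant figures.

V_out ≈ 0.630 V

Stage 2 presents R3+R4 = 3980 Ω as a load on stage 1's tap.
Stage 1's lower leg becomes R2‖(R3+R4) = 3758 Ω, so V_mid = 5.79 × 3758/5898 = 3.689 V.
Stage 2 is itself unloaded: V_out = V_mid × R4/(R3+R4) = 3.689 × 680/3980 = 0.630 V.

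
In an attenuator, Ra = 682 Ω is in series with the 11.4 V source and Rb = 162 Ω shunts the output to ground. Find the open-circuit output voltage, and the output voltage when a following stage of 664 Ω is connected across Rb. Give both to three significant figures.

Unloaded: 2.19 V; loaded: 1.83 V

Open-circuit: V = 11.4 × 162/(682 + 162) = 2.19 V.
With the load, Rb becomes Rb‖R_L = 130.2 Ω, so V = 11.4 × 130.2/812.2 = 1.83 V.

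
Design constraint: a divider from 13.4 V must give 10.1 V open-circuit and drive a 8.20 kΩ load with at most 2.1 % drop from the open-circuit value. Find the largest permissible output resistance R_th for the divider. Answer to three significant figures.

Loading drop = R_th/(R_th + R_L) ≤ 0.0210, so R_th ≤ R_L · ε/(1−ε) = 8.20 kΩ × 0.0210/0.9790 = 176 Ω.

R_th ≤ 176 Ω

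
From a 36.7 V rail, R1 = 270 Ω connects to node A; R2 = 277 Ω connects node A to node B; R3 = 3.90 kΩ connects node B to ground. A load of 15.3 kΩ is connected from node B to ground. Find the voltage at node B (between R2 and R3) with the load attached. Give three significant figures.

V ≈ 31.2 V

At node B, R3 is in parallel with the load: R3‖R_L = 3108 Ω.
Below node A the resistance is R2 + (R3‖R_L) = 3385 Ω, so V_A = 36.7 × 3385/3655 = 33.99 V.
Then V_B = V_A × (R3‖R_L)/(R2 + R3‖R_L) = 33.99 × 3108/3385 = 31.2 V.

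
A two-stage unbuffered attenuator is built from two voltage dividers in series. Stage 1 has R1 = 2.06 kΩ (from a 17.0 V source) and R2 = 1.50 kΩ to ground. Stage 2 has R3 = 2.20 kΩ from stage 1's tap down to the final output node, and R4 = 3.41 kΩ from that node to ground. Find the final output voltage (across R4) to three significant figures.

Stage 2 presents R3+R4 = 5.610 kΩ as a load on stage 1's tap.
Stage 1's lower leg becomes R2‖(R3+R4) = 1.184 kΩ, so V_mid = 17.0 × 1.184/3.244 = 6.203 V.
Stage 2 is itself unloaded: V_out = V_mid × R4/(R3+R4) = 6.203 × 3.41/5.610 = 3.77 V.

V_out ≈ 3.77 V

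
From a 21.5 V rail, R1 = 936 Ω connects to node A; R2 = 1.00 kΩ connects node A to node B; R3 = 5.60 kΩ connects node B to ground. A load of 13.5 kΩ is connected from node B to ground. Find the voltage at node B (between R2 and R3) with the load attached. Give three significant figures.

At node B, R3 is in parallel with the load: R3‖R_L = 3958 Ω.
Below node A the resistance is R2 + (R3‖R_L) = 4958 Ω, so V_A = 21.5 × 4958/5894 = 18.09 V.
Then V_B = V_A × (R3‖R_L)/(R2 + R3‖R_L) = 18.09 × 3958/4958 = 14.4 V.

V ≈ 14.4 V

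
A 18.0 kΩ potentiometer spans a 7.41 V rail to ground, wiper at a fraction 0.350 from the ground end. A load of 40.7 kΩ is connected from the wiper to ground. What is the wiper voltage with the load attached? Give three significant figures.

V ≈ 2.36 V

The wiper splits the pot into (1−α)R = 11.70 kΩ above and αR = 6.300 kΩ below.
Lower section ‖ load = 5.456 kΩ.
V_wiper = 7.41 × 5.456/(11.70 + 5.456) = 2.36 V.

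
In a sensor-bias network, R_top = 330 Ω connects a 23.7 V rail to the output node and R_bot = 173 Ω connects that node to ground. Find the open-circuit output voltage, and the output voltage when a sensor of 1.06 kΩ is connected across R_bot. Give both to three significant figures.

Open-circuit: V = 23.7 × 173/(330 + 173) = 8.15 V.
With the load, R_bot becomes R_bot‖R_L = 148.7 Ω, so V = 23.7 × 148.7/478.7 = 7.36 V.

Unloaded: 8.15 V; loaded: 7.36 V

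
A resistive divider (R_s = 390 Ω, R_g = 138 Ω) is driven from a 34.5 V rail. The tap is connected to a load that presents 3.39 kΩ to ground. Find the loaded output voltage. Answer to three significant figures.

The load sits in parallel with R_g: R_g‖R_L = (138 × 3390) / (138 + 3390) = 132.6 Ω.
V_out = 34.5 × 132.6 / (390 + 132.6) = 34.5 × 132.6/522.6 = 8.75 V.
(Unloaded it would have been 9.02 V.)

V_out ≈ 8.75 V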